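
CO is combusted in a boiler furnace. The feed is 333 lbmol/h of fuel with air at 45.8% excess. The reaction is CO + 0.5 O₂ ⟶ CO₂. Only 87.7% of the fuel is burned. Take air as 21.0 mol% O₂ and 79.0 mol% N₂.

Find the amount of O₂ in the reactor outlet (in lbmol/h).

Stoichiometric O₂ = 0.5 × 333 = 166.5 lbmol/h; O₂ fed = 166.5 × 1.458 = 242.8 lbmol/h.
N₂ fed = 242.8 × 79/21 = 913.2 lbmol/h.
Fuel reacted = 0.877 × 333 → ξ = 292 lbmol/h.
Outlet (n = n₀ + ν ξ):
  CO: 333 − 1(292) = 40.96
  O₂: 242.8 − 0.5(292) = 96.74
  N₂: 913.2 (inert)
  CO₂: 0 + 1(292) = 292

96.7 lbmol/h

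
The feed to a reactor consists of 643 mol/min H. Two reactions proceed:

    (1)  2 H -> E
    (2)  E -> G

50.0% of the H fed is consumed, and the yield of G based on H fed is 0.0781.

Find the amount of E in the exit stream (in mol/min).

Conversion of H: H consumed = 2ξ₁ = 0.5 × 643 → ξ₁ = 160.8 mol/min.
Yield of G: 1ξ₂ / 643 = 0.0781 → ξ₂ = 50.22 mol/min.
Outlet amounts (n = n₀ + Σ ν·ξ):
  H: 643 − 2(160.8) = 321.5
  E: 0 + 1(160.8) − 1(50.22) = 110.5
  G: 0 + 1(50.22) = 50.22

111 mol/min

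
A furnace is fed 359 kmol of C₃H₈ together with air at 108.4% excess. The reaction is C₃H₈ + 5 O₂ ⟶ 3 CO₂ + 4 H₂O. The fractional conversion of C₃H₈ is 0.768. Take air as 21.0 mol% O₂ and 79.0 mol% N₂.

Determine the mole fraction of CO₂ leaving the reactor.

0.0448

Stoichiometric O₂ = 5 × 359 = 1795 kmol; O₂ fed = 1795 × 2.084 = 3741 kmol.
N₂ fed = 3741 × 79/21 = 14070 kmol.
Fuel reacted = 0.768 × 359 → ξ = 275.7 kmol.
Outlet (n = n₀ + ν ξ):
  C₃H₈: 359 − 1(275.7) = 83.29
  O₂: 3741 − 5(275.7) = 2362
  N₂: 14070 (inert)
  CO₂: 0 + 3(275.7) = 827.1
  H₂O: 0 + 4(275.7) = 1103
Total out = 18450 kmol; y_CO₂ = 827.1 / 18450 = 0.04484.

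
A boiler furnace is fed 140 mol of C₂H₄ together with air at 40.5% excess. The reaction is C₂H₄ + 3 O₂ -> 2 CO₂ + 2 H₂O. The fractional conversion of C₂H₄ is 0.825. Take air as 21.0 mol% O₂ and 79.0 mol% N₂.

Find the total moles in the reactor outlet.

Stoichiometric O₂ = 3 × 140 = 420 mol; O₂ fed = 420 × 1.405 = 590.1 mol.
N₂ fed = 590.1 × 79/21 = 2220 mol.
Fuel reacted = 0.825 × 140 → ξ = 115.5 mol.
Outlet (n = n₀ + ν ξ):
  C₂H₄: 140 − 1(115.5) = 24.5
  O₂: 590.1 − 3(115.5) = 243.6
  N₂: 2220 (inert)
  CO₂: 0 + 2(115.5) = 231
  H₂O: 0 + 2(115.5) = 231
Total out = 24.5 + 243.6 + 2220 + 231 + 231 = 2950 mol.

2950 mol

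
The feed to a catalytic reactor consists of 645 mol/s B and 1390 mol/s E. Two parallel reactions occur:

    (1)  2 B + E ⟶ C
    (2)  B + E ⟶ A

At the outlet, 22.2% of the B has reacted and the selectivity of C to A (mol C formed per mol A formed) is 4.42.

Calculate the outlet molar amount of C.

Conversion of B: B consumed = 0.222 × 645 = 143.2 mol/s = 2ξ₁ + 1ξ₂.
Selectivity: 1ξ₁ / (1ξ₂) = 4.42 → ξ₁ = 4.42 ξ₂.
Substitute: (2·4.42 + 1) ξ₂ = 143.2 → ξ₂ = 14.55 mol/s, ξ₁ = 64.32 mol/s.
Outlet amounts (n = n₀ + Σ ν·ξ):
  B: 645 − 2(64.32) − 1(14.55) = 501.8
  E: 1390 − 1(64.32) − 1(14.55) = 1311
  C: 0 + 1(64.32) = 64.32
  A: 0 + 1(14.55) = 14.55

64.3 mol/s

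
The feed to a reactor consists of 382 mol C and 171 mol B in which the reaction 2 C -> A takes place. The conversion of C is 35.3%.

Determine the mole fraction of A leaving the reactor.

C reacted = 0.353 × 382 = 134.8 mol; ν_C = −2, so ξ = 134.8/2 = 67.42 mol.
Outlet amounts (n = n₀ + ν ξ):
  C: 382 − 2(67.42) = 247.2
  A: 0 + 1(67.42) = 67.42
  B: 171 (inert)
Total out = 485.6 mol; y_A = 67.42 / 485.6 = 0.1389.

0.139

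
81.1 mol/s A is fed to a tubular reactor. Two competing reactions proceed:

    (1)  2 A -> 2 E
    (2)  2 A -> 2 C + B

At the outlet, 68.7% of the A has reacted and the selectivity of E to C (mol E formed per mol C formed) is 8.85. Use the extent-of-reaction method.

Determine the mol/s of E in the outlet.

50.1 mol/s

Conversion of A: A consumed = 0.687 × 81.1 = 55.72 mol/s = 2ξ₁ + 2ξ₂.
Selectivity: 2ξ₁ / (2ξ₂) = 8.85 → ξ₁ = 8.85 ξ₂.
Substitute: (2·8.85 + 2) ξ₂ = 55.72 → ξ₂ = 2.828 mol/s, ξ₁ = 25.03 mol/s.
Outlet amounts (n = n₀ + Σ ν·ξ):
  A: 81.1 − 2(25.03) − 2(2.828) = 25.38
  E: 0 + 2(25.03) = 50.06
  C: 0 + 2(2.828) = 5.656
  B: 0 + 1(2.828) = 2.828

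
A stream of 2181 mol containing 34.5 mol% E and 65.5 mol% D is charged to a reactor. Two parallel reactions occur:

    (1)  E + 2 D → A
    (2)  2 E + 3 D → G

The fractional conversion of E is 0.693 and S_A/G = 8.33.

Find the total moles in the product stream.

1140 mol

Conversion of E: E consumed = 0.693 × 752.4 = 521.4 mol = 1ξ₁ + 2ξ₂.
Selectivity: 1ξ₁ / (1ξ₂) = 8.33 → ξ₁ = 8.33 ξ₂.
Substitute: (1·8.33 + 2) ξ₂ = 521.4 → ξ₂ = 50.48 mol, ξ₁ = 420.5 mol.
Outlet amounts (n = n₀ + Σ ν·ξ):
  E: 752.4 − 1(420.5) − 2(50.48) = 231
  D: 1429 − 2(420.5) − 3(50.48) = 436.1
  A: 0 + 1(420.5) = 420.5
  G: 0 + 1(50.48) = 50.48
Total out = 231 + 436.1 + 420.5 + 50.48 = 1138 mol.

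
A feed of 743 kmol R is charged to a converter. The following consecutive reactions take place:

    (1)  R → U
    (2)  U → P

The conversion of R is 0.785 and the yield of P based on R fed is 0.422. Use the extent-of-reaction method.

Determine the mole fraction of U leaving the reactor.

0.363

Conversion of R: R consumed = 1ξ₁ = 0.785 × 743 → ξ₁ = 583.3 kmol.
Yield of P: 1ξ₂ / 743 = 0.422 → ξ₂ = 313.5 kmol.
Outlet amounts (n = n₀ + Σ ν·ξ):
  R: 743 − 1(583.3) = 159.7
  U: 0 + 1(583.3) − 1(313.5) = 269.7
  P: 0 + 1(313.5) = 313.5
Total out = 743 kmol; y_U = 269.7 / 743 = 0.363.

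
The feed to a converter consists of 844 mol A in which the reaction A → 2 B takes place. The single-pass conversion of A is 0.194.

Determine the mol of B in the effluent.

327 mol

A reacted = 0.194 × 844 = 163.7 mol; ν_A = −1, so ξ = 163.7/1 = 163.7 mol.
Outlet amounts (n = n₀ + ν ξ):
  A: 844 − 1(163.7) = 680.3
  B: 0 + 2(163.7) = 327.5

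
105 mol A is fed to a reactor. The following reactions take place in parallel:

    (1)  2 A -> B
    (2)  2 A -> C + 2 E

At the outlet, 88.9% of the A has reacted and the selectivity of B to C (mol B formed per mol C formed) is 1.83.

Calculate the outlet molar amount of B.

Conversion of A: A consumed = 0.889 × 105 = 93.34 mol = 2ξ₁ + 2ξ₂.
Selectivity: 1ξ₁ / (1ξ₂) = 1.83 → ξ₁ = 1.83 ξ₂.
Substitute: (2·1.83 + 2) ξ₂ = 93.34 → ξ₂ = 16.49 mol, ξ₁ = 30.18 mol.
Outlet amounts (n = n₀ + Σ ν·ξ):
  A: 105 − 2(30.18) − 2(16.49) = 11.66
  B: 0 + 1(30.18) = 30.18
  C: 0 + 1(16.49) = 16.49
  E: 0 + 2(16.49) = 32.98

30.2 mol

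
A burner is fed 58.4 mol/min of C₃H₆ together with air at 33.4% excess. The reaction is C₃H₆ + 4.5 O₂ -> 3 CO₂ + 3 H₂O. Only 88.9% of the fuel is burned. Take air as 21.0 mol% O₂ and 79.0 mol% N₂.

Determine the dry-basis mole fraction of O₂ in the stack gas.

0.0732

Stoichiometric O₂ = 4.5 × 58.4 = 262.8 mol/min; O₂ fed = 262.8 × 1.334 = 350.6 mol/min.
N₂ fed = 350.6 × 79/21 = 1319 mol/min.
Fuel reacted = 0.889 × 58.4 → ξ = 51.92 mol/min.
Outlet (n = n₀ + ν ξ):
  C₃H₆: 58.4 − 1(51.92) = 6.482
  O₂: 350.6 − 4.5(51.92) = 116.9
  N₂: 1319 (inert)
  CO₂: 0 + 3(51.92) = 155.8
  H₂O: 0 + 3(51.92) = 155.8
Dry total = 1598 mol/min; y_O₂ (dry) = 116.9 / 1598 = 0.07318.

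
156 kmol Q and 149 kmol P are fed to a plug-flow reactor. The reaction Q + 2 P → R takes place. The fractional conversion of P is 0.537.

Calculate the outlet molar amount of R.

P reacted = 0.537 × 149 = 80.01 kmol; ν_P = −2, so ξ = 80.01/2 = 40.01 kmol.
Outlet amounts (n = n₀ + ν ξ):
  Q: 156 − 1(40.01) = 116
  P: 149 − 2(40.01) = 68.99
  R: 0 + 1(40.01) = 40.01

40 kmol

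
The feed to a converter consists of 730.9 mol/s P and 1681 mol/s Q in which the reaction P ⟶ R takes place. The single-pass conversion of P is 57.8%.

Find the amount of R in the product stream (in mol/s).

422 mol/s

P reacted = 0.578 × 730.9 = 422.5 mol/s; ν_P = −1, so ξ = 422.5/1 = 422.5 mol/s.
Outlet amounts (n = n₀ + ν ξ):
  P: 730.9 − 1(422.5) = 308.4
  R: 0 + 1(422.5) = 422.5
  Q: 1681 (inert)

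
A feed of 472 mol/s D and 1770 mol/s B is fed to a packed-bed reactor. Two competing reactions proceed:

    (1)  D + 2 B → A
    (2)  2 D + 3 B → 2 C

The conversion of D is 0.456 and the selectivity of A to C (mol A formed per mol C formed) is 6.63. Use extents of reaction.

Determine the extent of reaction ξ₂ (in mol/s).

Conversion of D: D consumed = 0.456 × 472 = 215.2 mol/s = 1ξ₁ + 2ξ₂.
Selectivity: 1ξ₁ / (2ξ₂) = 6.63 → ξ₁ = 13.26 ξ₂.
Substitute: (1·13.26 + 2) ξ₂ = 215.2 → ξ₂ = 14.1 mol/s, ξ₁ = 187 mol/s.
Outlet amounts (n = n₀ + Σ ν·ξ):
  D: 472 − 1(187) − 2(14.1) = 256.8
  B: 1770 − 2(187) − 3(14.1) = 1354
  A: 0 + 1(187) = 187
  C: 0 + 2(14.1) = 28.21

ξ₂ = 14.1 mol/s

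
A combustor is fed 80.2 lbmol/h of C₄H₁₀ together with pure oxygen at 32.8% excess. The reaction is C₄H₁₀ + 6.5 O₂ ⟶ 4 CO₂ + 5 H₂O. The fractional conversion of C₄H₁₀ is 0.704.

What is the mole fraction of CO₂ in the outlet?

Stoichiometric O₂ = 6.5 × 80.2 = 521.3 lbmol/h; O₂ fed = 521.3 × 1.328 = 692.3 lbmol/h.
Fuel reacted = 0.704 × 80.2 → ξ = 56.46 lbmol/h.
Outlet (n = n₀ + ν ξ):
  C₄H₁₀: 80.2 − 1(56.46) = 23.74
  O₂: 692.3 − 6.5(56.46) = 325.3
  CO₂: 0 + 4(56.46) = 225.8
  H₂O: 0 + 5(56.46) = 282.3
Total out = 857.2 lbmol/h; y_CO₂ = 225.8 / 857.2 = 0.2635.

0.263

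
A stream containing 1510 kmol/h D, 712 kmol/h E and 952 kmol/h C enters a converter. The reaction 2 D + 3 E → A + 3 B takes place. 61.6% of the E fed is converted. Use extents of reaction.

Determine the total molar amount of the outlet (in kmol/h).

E reacted = 0.616 × 712 = 438.6 kmol/h; ν_E = −3, so ξ = 438.6/3 = 146.2 kmol/h.
Outlet amounts (n = n₀ + ν ξ):
  D: 1510 − 2(146.2) = 1218
  E: 712 − 3(146.2) = 273.4
  A: 0 + 1(146.2) = 146.2
  B: 0 + 3(146.2) = 438.6
  C: 952 (inert)
Total out = 1218 + 273.4 + 146.2 + 438.6 + 952 = 3028 kmol/h.

3030 kmol/h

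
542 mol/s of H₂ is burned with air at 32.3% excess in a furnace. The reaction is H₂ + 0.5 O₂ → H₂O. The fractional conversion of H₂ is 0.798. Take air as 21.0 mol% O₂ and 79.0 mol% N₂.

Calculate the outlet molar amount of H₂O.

Stoichiometric O₂ = 0.5 × 542 = 271 mol/s; O₂ fed = 271 × 1.323 = 358.5 mol/s.
N₂ fed = 358.5 × 79/21 = 1349 mol/s.
Fuel reacted = 0.798 × 542 → ξ = 432.5 mol/s.
Outlet (n = n₀ + ν ξ):
  H₂: 542 − 1(432.5) = 109.5
  O₂: 358.5 − 0.5(432.5) = 142.3
  N₂: 1349 (inert)
  H₂O: 0 + 1(432.5) = 432.5

433 mol/s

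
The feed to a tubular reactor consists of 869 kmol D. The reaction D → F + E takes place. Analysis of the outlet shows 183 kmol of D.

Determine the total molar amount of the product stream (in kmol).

For D: n = n₀ − 1ξ → 183 = 869 − 1ξ, giving ξ = 686 kmol.
Outlet amounts (n = n₀ + ν ξ):
  D: 869 − 1(686) = 183
  F: 0 + 1(686) = 686
  E: 0 + 1(686) = 686
Total out = 183 + 686 + 686 = 1555 kmol.

1560 kmol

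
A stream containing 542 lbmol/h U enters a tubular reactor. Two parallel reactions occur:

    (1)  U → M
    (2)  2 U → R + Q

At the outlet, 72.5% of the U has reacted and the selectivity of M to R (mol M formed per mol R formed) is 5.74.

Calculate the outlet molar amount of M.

291 lbmol/h

Conversion of U: U consumed = 0.725 × 542 = 392.9 lbmol/h = 1ξ₁ + 2ξ₂.
Selectivity: 1ξ₁ / (1ξ₂) = 5.74 → ξ₁ = 5.74 ξ₂.
Substitute: (1·5.74 + 2) ξ₂ = 392.9 → ξ₂ = 50.77 lbmol/h, ξ₁ = 291.4 lbmol/h.
Outlet amounts (n = n₀ + Σ ν·ξ):
  U: 542 − 1(291.4) − 2(50.77) = 149.1
  M: 0 + 1(291.4) = 291.4
  R: 0 + 1(50.77) = 50.77
  Q: 0 + 1(50.77) = 50.77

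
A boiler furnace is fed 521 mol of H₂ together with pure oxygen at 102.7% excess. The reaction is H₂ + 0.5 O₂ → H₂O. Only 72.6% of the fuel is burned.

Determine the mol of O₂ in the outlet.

Stoichiometric O₂ = 0.5 × 521 = 260.5 mol; O₂ fed = 260.5 × 2.027 = 528 mol.
Fuel reacted = 0.726 × 521 → ξ = 378.2 mol.
Outlet (n = n₀ + ν ξ):
  H₂: 521 − 1(378.2) = 142.8
  O₂: 528 − 0.5(378.2) = 338.9
  H₂O: 0 + 1(378.2) = 378.2

339 mol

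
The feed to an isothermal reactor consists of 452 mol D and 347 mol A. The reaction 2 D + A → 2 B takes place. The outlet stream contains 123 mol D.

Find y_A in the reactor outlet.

0.288

For D: n = n₀ − 2ξ → 123 = 452 − 2ξ, giving ξ = 164.5 mol.
Outlet amounts (n = n₀ + ν ξ):
  D: 452 − 2(164.5) = 123
  A: 347 − 1(164.5) = 182.5
  B: 0 + 2(164.5) = 329
Total out = 634.5 mol; y_A = 182.5 / 634.5 = 0.2876.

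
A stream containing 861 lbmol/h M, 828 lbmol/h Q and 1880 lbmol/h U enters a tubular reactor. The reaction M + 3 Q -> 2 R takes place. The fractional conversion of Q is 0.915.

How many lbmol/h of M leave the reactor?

608 lbmol/h

Q reacted = 0.915 × 828 = 757.6 lbmol/h; ν_Q = −3, so ξ = 757.6/3 = 252.5 lbmol/h.
Outlet amounts (n = n₀ + ν ξ):
  M: 861 − 1(252.5) = 608.5
  Q: 828 − 3(252.5) = 70.38
  R: 0 + 2(252.5) = 505.1
  U: 1880 (inert)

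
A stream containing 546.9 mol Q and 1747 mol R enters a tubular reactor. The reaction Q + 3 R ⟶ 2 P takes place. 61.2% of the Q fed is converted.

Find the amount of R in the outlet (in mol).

743 mol

Q reacted = 0.612 × 546.9 = 334.7 mol; ν_Q = −1, so ξ = 334.7/1 = 334.7 mol.
Outlet amounts (n = n₀ + ν ξ):
  Q: 546.9 − 1(334.7) = 212.2
  R: 1747 − 3(334.7) = 742.9
  P: 0 + 2(334.7) = 669.4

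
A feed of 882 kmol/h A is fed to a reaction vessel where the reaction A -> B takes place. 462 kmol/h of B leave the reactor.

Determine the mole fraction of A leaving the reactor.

For B: n = n₀ + 1ξ → 462 = 0 + 1ξ, giving ξ = 462 kmol/h.
Outlet amounts (n = n₀ + ν ξ):
  A: 882 − 1(462) = 420
  B: 0 + 1(462) = 462
Total out = 882 kmol/h; y_A = 420 / 882 = 0.4762.

0.476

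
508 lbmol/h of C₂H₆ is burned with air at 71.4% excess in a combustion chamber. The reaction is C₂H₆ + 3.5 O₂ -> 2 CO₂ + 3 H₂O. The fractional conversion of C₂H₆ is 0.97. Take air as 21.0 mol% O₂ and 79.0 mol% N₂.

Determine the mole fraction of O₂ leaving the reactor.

0.0867

Stoichiometric O₂ = 3.5 × 508 = 1778 lbmol/h; O₂ fed = 1778 × 1.714 = 3047 lbmol/h.
N₂ fed = 3047 × 79/21 = 11460 lbmol/h.
Fuel reacted = 0.97 × 508 → ξ = 492.8 lbmol/h.
Outlet (n = n₀ + ν ξ):
  C₂H₆: 508 − 1(492.8) = 15.24
  O₂: 3047 − 3.5(492.8) = 1323
  N₂: 11460 (inert)
  CO₂: 0 + 2(492.8) = 985.5
  H₂O: 0 + 3(492.8) = 1478
Total out = 15270 lbmol/h; y_O₂ = 1323 / 15270 = 0.08665.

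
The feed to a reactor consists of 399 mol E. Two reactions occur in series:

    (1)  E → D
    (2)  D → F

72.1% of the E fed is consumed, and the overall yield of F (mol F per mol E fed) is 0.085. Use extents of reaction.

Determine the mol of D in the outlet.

Conversion of E: E consumed = 1ξ₁ = 0.721 × 399 → ξ₁ = 287.7 mol.
Yield of F: 1ξ₂ / 399 = 0.085 → ξ₂ = 33.91 mol.
Outlet amounts (n = n₀ + Σ ν·ξ):
  E: 399 − 1(287.7) = 111.3
  D: 0 + 1(287.7) − 1(33.91) = 253.8
  F: 0 + 1(33.91) = 33.91

254 mol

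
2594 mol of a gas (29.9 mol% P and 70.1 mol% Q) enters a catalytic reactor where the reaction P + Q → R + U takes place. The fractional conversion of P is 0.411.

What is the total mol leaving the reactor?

P reacted = 0.411 × 775.6 = 318.8 mol; ν_P = −1, so ξ = 318.8/1 = 318.8 mol.
Outlet amounts (n = n₀ + ν ξ):
  P: 775.6 − 1(318.8) = 456.8
  Q: 1818 − 1(318.8) = 1500
  R: 0 + 1(318.8) = 318.8
  U: 0 + 1(318.8) = 318.8
Total out = 456.8 + 1500 + 318.8 + 318.8 = 2594 mol.

2590 mol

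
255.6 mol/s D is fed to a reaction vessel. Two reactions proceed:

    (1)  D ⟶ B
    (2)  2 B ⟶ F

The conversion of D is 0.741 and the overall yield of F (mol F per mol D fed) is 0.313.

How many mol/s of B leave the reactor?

29.4 mol/s

Conversion of D: D consumed = 1ξ₁ = 0.741 × 255.6 → ξ₁ = 189.4 mol/s.
Yield of F: 1ξ₂ / 255.6 = 0.313 → ξ₂ = 80 mol/s.
Outlet amounts (n = n₀ + Σ ν·ξ):
  D: 255.6 − 1(189.4) = 66.2
  B: 0 + 1(189.4) − 2(80) = 29.39
  F: 0 + 1(80) = 80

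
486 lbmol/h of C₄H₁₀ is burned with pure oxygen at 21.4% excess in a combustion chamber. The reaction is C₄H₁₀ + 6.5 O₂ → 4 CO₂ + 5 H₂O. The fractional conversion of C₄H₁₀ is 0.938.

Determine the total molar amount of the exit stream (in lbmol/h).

5000 lbmol/h

Stoichiometric O₂ = 6.5 × 486 = 3159 lbmol/h; O₂ fed = 3159 × 1.214 = 3835 lbmol/h.
Fuel reacted = 0.938 × 486 → ξ = 455.9 lbmol/h.
Outlet (n = n₀ + ν ξ):
  C₄H₁₀: 486 − 1(455.9) = 30.13
  O₂: 3835 − 6.5(455.9) = 871.9
  CO₂: 0 + 4(455.9) = 1823
  H₂O: 0 + 5(455.9) = 2279
Total out = 30.13 + 871.9 + 1823 + 2279 = 5005 lbmol/h.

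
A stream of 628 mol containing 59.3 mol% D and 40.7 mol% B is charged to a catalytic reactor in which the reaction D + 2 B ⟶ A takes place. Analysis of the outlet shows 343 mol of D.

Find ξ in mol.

ξ = 29.4 mol

For D: n = n₀ − 1ξ → 343 = 372.4 − 1ξ, giving ξ = 29.4 mol.
Outlet amounts (n = n₀ + ν ξ):
  D: 372.4 − 1(29.4) = 343
  B: 255.6 − 2(29.4) = 196.8
  A: 0 + 1(29.4) = 29.4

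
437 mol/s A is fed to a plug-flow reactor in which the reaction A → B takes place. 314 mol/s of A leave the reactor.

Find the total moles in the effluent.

For A: n = n₀ − 1ξ → 314 = 437 − 1ξ, giving ξ = 123 mol/s.
Outlet amounts (n = n₀ + ν ξ):
  A: 437 − 1(123) = 314
  B: 0 + 1(123) = 123
Total out = 314 + 123 = 437 mol/s.

437 mol/s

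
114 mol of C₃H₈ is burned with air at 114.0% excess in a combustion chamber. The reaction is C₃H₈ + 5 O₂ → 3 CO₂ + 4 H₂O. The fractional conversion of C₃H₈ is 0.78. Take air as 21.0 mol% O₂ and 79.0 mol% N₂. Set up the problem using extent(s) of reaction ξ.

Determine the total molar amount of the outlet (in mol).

Stoichiometric O₂ = 5 × 114 = 570 mol; O₂ fed = 570 × 2.140 = 1220 mol.
N₂ fed = 1220 × 79/21 = 4589 mol.
Fuel reacted = 0.78 × 114 → ξ = 88.92 mol.
Outlet (n = n₀ + ν ξ):
  C₃H₈: 114 − 1(88.92) = 25.08
  O₂: 1220 − 5(88.92) = 775.2
  N₂: 4589 (inert)
  CO₂: 0 + 3(88.92) = 266.8
  H₂O: 0 + 4(88.92) = 355.7
Total out = 25.08 + 775.2 + 4589 + 266.8 + 355.7 = 6011 mol.

6010 mol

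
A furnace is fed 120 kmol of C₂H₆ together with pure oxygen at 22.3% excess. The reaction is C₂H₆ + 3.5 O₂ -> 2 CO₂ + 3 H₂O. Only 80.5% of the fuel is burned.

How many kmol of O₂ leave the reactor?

Stoichiometric O₂ = 3.5 × 120 = 420 kmol; O₂ fed = 420 × 1.223 = 513.7 kmol.
Fuel reacted = 0.805 × 120 → ξ = 96.6 kmol.
Outlet (n = n₀ + ν ξ):
  C₂H₆: 120 − 1(96.6) = 23.4
  O₂: 513.7 − 3.5(96.6) = 175.6
  CO₂: 0 + 2(96.6) = 193.2
  H₂O: 0 + 3(96.6) = 289.8

176 kmol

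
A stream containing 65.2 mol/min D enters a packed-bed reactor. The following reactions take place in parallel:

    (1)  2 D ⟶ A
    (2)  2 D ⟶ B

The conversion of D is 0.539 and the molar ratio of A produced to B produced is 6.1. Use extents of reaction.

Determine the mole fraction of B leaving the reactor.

0.052

Conversion of D: D consumed = 0.539 × 65.2 = 35.14 mol/min = 2ξ₁ + 2ξ₂.
Selectivity: 1ξ₁ / (1ξ₂) = 6.1 → ξ₁ = 6.1 ξ₂.
Substitute: (2·6.1 + 2) ξ₂ = 35.14 → ξ₂ = 2.475 mol/min, ξ₁ = 15.1 mol/min.
Outlet amounts (n = n₀ + Σ ν·ξ):
  D: 65.2 − 2(15.1) − 2(2.475) = 30.06
  A: 0 + 1(15.1) = 15.1
  B: 0 + 1(2.475) = 2.475
Total out = 47.63 mol/min; y_B = 2.475 / 47.63 = 0.05196.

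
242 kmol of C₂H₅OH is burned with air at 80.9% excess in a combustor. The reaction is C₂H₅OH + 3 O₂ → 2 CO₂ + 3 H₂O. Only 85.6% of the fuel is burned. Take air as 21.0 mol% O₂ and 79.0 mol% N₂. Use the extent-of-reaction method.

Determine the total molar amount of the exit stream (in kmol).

Stoichiometric O₂ = 3 × 242 = 726 kmol; O₂ fed = 726 × 1.809 = 1313 kmol.
N₂ fed = 1313 × 79/21 = 4941 kmol.
Fuel reacted = 0.856 × 242 → ξ = 207.2 kmol.
Outlet (n = n₀ + ν ξ):
  C₂H₅OH: 242 − 1(207.2) = 34.85
  O₂: 1313 − 3(207.2) = 691.9
  N₂: 4941 (inert)
  CO₂: 0 + 2(207.2) = 414.3
  H₂O: 0 + 3(207.2) = 621.5
Total out = 34.85 + 691.9 + 4941 + 414.3 + 621.5 = 6703 kmol.

6700 kmol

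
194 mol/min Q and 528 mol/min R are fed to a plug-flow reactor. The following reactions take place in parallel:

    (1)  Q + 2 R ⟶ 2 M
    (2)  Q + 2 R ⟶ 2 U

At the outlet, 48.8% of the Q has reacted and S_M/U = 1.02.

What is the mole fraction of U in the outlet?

0.149

Conversion of Q: Q consumed = 0.488 × 194 = 94.67 mol/min = 1ξ₁ + 1ξ₂.
Selectivity: 2ξ₁ / (2ξ₂) = 1.02 → ξ₁ = 1.02 ξ₂.
Substitute: (1·1.02 + 1) ξ₂ = 94.67 → ξ₂ = 46.87 mol/min, ξ₁ = 47.8 mol/min.
Outlet amounts (n = n₀ + Σ ν·ξ):
  Q: 194 − 1(47.8) − 1(46.87) = 99.33
  R: 528 − 2(47.8) − 2(46.87) = 338.7
  M: 0 + 2(47.8) = 95.61
  U: 0 + 2(46.87) = 93.73
Total out = 627.3 mol/min; y_U = 93.73 / 627.3 = 0.1494.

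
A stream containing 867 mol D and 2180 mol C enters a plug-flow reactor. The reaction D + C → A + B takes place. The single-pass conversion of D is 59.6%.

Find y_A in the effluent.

0.17

D reacted = 0.596 × 867 = 516.7 mol; ν_D = −1, so ξ = 516.7/1 = 516.7 mol.
Outlet amounts (n = n₀ + ν ξ):
  D: 867 − 1(516.7) = 350.3
  C: 2180 − 1(516.7) = 1663
  A: 0 + 1(516.7) = 516.7
  B: 0 + 1(516.7) = 516.7
Total out = 3047 mol; y_A = 516.7 / 3047 = 0.1696.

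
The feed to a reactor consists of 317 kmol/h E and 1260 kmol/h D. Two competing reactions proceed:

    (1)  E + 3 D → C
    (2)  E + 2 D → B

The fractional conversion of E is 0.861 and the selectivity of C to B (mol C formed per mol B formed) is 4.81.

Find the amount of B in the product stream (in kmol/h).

Conversion of E: E consumed = 0.861 × 317 = 272.9 kmol/h = 1ξ₁ + 1ξ₂.
Selectivity: 1ξ₁ / (1ξ₂) = 4.81 → ξ₁ = 4.81 ξ₂.
Substitute: (1·4.81 + 1) ξ₂ = 272.9 → ξ₂ = 46.98 kmol/h, ξ₁ = 226 kmol/h.
Outlet amounts (n = n₀ + Σ ν·ξ):
  E: 317 − 1(226) − 1(46.98) = 44.06
  D: 1260 − 3(226) − 2(46.98) = 488.2
  C: 0 + 1(226) = 226
  B: 0 + 1(46.98) = 46.98

47 kmol/h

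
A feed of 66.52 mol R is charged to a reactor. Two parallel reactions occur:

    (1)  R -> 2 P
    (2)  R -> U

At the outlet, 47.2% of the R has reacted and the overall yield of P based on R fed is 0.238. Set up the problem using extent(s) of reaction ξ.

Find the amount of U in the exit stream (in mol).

23.5 mol

Yield of P: 2ξ₁ / 66.52 = 0.238 → ξ₁ = 7.916 mol.
Conversion of R: 1ξ₁ + 1ξ₂ = 0.472 × 66.52 = 31.4 → ξ₂ = 23.48 mol.
Outlet amounts (n = n₀ + Σ ν·ξ):
  R: 66.52 − 1(7.916) − 1(23.48) = 35.12
  P: 0 + 2(7.916) = 15.83
  U: 0 + 1(23.48) = 23.48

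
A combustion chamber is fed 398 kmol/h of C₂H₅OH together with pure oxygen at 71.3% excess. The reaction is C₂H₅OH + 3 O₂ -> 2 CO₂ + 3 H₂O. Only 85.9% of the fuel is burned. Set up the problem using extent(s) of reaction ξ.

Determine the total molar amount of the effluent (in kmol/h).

Stoichiometric O₂ = 3 × 398 = 1194 kmol/h; O₂ fed = 1194 × 1.713 = 2045 kmol/h.
Fuel reacted = 0.859 × 398 → ξ = 341.9 kmol/h.
Outlet (n = n₀ + ν ξ):
  C₂H₅OH: 398 − 1(341.9) = 56.12
  O₂: 2045 − 3(341.9) = 1020
  CO₂: 0 + 2(341.9) = 683.8
  H₂O: 0 + 3(341.9) = 1026
Total out = 56.12 + 1020 + 683.8 + 1026 = 2785 kmol/h.

2790 kmol/h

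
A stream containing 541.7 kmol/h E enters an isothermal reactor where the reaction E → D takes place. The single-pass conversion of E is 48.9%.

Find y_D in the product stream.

E reacted = 0.489 × 541.7 = 264.9 kmol/h; ν_E = −1, so ξ = 264.9/1 = 264.9 kmol/h.
Outlet amounts (n = n₀ + ν ξ):
  E: 541.7 − 1(264.9) = 276.8
  D: 0 + 1(264.9) = 264.9
Total out = 541.7 kmol/h; y_D = 264.9 / 541.7 = 0.489.

0.489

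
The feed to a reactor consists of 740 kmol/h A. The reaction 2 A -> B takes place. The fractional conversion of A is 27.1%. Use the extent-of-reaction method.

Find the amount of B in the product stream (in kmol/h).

100 kmol/h

A reacted = 0.271 × 740 = 200.5 kmol/h; ν_A = −2, so ξ = 200.5/2 = 100.3 kmol/h.
Outlet amounts (n = n₀ + ν ξ):
  A: 740 − 2(100.3) = 539.5
  B: 0 + 1(100.3) = 100.3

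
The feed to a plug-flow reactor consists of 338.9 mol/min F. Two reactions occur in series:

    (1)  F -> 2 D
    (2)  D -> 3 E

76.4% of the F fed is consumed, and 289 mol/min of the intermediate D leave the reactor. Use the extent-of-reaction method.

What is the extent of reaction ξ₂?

Conversion of F: F consumed = 1ξ₁ = 0.764 × 338.9 → ξ₁ = 258.9 mol/min.
D balance: n_D = 0 + 2ξ₁ − 1ξ₂ = 289 → ξ₂ = (2·258.9 − 289)/1 = 228.8 mol/min.
Outlet amounts (n = n₀ + Σ ν·ξ):
  F: 338.9 − 1(258.9) = 79.98
  D: 0 + 2(258.9) − 1(228.8) = 289
  E: 0 + 3(228.8) = 686.5

ξ₂ = 229 mol/min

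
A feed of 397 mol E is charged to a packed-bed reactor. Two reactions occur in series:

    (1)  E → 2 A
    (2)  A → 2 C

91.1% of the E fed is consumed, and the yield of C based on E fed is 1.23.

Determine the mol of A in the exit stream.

Conversion of E: E consumed = 1ξ₁ = 0.911 × 397 → ξ₁ = 361.7 mol.
Yield of C: 2ξ₂ / 397 = 1.23 → ξ₂ = 244.2 mol.
Outlet amounts (n = n₀ + Σ ν·ξ):
  E: 397 − 1(361.7) = 35.33
  A: 0 + 2(361.7) − 1(244.2) = 479.2
  C: 0 + 2(244.2) = 488.3

479 mol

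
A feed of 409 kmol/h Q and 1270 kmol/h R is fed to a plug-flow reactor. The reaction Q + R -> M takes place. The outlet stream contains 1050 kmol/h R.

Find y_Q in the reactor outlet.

For R: n = n₀ − 1ξ → 1050 = 1270 − 1ξ, giving ξ = 220 kmol/h.
Outlet amounts (n = n₀ + ν ξ):
  Q: 409 − 1(220) = 189
  R: 1270 − 1(220) = 1050
  M: 0 + 1(220) = 220
Total out = 1459 kmol/h; y_Q = 189 / 1459 = 0.1295.

0.13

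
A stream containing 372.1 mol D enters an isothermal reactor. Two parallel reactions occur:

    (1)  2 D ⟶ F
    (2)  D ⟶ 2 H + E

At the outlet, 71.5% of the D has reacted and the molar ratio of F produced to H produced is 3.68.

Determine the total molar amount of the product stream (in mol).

281 mol

Conversion of D: D consumed = 0.715 × 372.1 = 266.1 mol = 2ξ₁ + 1ξ₂.
Selectivity: 1ξ₁ / (2ξ₂) = 3.68 → ξ₁ = 7.36 ξ₂.
Substitute: (2·7.36 + 1) ξ₂ = 266.1 → ξ₂ = 16.92 mol, ξ₁ = 124.6 mol.
Outlet amounts (n = n₀ + Σ ν·ξ):
  D: 372.1 − 2(124.6) − 1(16.92) = 106
  F: 0 + 1(124.6) = 124.6
  H: 0 + 2(16.92) = 33.85
  E: 0 + 1(16.92) = 16.92
Total out = 106 + 124.6 + 33.85 + 16.92 = 281.4 mol.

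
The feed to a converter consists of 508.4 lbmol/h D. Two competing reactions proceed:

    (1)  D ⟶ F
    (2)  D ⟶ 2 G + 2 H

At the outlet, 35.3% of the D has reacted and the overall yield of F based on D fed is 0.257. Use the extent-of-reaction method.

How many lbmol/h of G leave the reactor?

Yield of F: 1ξ₁ / 508.4 = 0.257 → ξ₁ = 130.7 lbmol/h.
Conversion of D: 1ξ₁ + 1ξ₂ = 0.353 × 508.4 = 179.5 → ξ₂ = 48.81 lbmol/h.
Outlet amounts (n = n₀ + Σ ν·ξ):
  D: 508.4 − 1(130.7) − 1(48.81) = 328.9
  F: 0 + 1(130.7) = 130.7
  G: 0 + 2(48.81) = 97.61
  H: 0 + 2(48.81) = 97.61

97.6 lbmol/h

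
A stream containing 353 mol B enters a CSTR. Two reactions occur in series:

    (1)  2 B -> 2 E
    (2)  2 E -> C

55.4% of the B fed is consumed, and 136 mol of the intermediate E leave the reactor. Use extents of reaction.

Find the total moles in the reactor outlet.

323 mol

Conversion of B: B consumed = 2ξ₁ = 0.554 × 353 → ξ₁ = 97.78 mol.
E balance: n_E = 0 + 2ξ₁ − 2ξ₂ = 136 → ξ₂ = (2·97.78 − 136)/2 = 29.78 mol.
Outlet amounts (n = n₀ + Σ ν·ξ):
  B: 353 − 2(97.78) = 157.4
  E: 0 + 2(97.78) − 2(29.78) = 136
  C: 0 + 1(29.78) = 29.78
Total out = 157.4 + 136 + 29.78 = 323.2 mol.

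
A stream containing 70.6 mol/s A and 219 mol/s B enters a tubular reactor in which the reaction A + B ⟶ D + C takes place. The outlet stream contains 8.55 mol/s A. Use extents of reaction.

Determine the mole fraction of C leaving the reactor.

0.214

For A: n = n₀ − 1ξ → 8.55 = 70.6 − 1ξ, giving ξ = 62.05 mol/s.
Outlet amounts (n = n₀ + ν ξ):
  A: 70.6 − 1(62.05) = 8.55
  B: 219 − 1(62.05) = 156.9
  D: 0 + 1(62.05) = 62.05
  C: 0 + 1(62.05) = 62.05
Total out = 289.6 mol/s; y_C = 62.05 / 289.6 = 0.2143.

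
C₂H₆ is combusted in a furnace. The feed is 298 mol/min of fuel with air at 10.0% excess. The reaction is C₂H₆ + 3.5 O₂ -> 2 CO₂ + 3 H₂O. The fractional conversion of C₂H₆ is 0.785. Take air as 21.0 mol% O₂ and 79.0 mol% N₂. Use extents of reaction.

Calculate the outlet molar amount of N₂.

Stoichiometric O₂ = 3.5 × 298 = 1043 mol/min; O₂ fed = 1043 × 1.100 = 1147 mol/min.
N₂ fed = 1147 × 79/21 = 4316 mol/min.
Fuel reacted = 0.785 × 298 → ξ = 233.9 mol/min.
Outlet (n = n₀ + ν ξ):
  C₂H₆: 298 − 1(233.9) = 64.07
  O₂: 1147 − 3.5(233.9) = 328.5
  N₂: 4316 (inert)
  CO₂: 0 + 2(233.9) = 467.9
  H₂O: 0 + 3(233.9) = 701.8

4320 mol/min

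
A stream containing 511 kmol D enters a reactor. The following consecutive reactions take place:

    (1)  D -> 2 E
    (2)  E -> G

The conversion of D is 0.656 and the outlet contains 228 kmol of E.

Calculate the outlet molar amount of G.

442 kmol

Conversion of D: D consumed = 1ξ₁ = 0.656 × 511 → ξ₁ = 335.2 kmol.
E balance: n_E = 0 + 2ξ₁ − 1ξ₂ = 228 → ξ₂ = (2·335.2 − 228)/1 = 442.4 kmol.
Outlet amounts (n = n₀ + Σ ν·ξ):
  D: 511 − 1(335.2) = 175.8
  E: 0 + 2(335.2) − 1(442.4) = 228
  G: 0 + 1(442.4) = 442.4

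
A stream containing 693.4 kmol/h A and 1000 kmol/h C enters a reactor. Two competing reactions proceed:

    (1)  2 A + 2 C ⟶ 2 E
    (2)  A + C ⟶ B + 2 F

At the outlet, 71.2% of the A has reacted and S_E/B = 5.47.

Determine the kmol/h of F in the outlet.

153 kmol/h

Conversion of A: A consumed = 0.712 × 693.4 = 493.7 kmol/h = 2ξ₁ + 1ξ₂.
Selectivity: 2ξ₁ / (1ξ₂) = 5.47 → ξ₁ = 2.735 ξ₂.
Substitute: (2·2.735 + 1) ξ₂ = 493.7 → ξ₂ = 76.31 kmol/h, ξ₁ = 208.7 kmol/h.
Outlet amounts (n = n₀ + Σ ν·ξ):
  A: 693.4 − 2(208.7) − 1(76.31) = 199.7
  C: 1000 − 2(208.7) − 1(76.31) = 506.3
  E: 0 + 2(208.7) = 417.4
  B: 0 + 1(76.31) = 76.31
  F: 0 + 2(76.31) = 152.6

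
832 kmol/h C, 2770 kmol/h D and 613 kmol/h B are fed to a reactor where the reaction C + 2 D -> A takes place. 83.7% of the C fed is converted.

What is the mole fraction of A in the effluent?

0.247

C reacted = 0.837 × 832 = 696.4 kmol/h; ν_C = −1, so ξ = 696.4/1 = 696.4 kmol/h.
Outlet amounts (n = n₀ + ν ξ):
  C: 832 − 1(696.4) = 135.6
  D: 2770 − 2(696.4) = 1377
  A: 0 + 1(696.4) = 696.4
  B: 613 (inert)
Total out = 2822 kmol/h; y_A = 696.4 / 2822 = 0.2467.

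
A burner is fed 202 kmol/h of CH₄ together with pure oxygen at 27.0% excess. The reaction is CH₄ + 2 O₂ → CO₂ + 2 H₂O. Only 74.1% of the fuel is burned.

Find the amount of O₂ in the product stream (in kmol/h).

Stoichiometric O₂ = 2 × 202 = 404 kmol/h; O₂ fed = 404 × 1.270 = 513.1 kmol/h.
Fuel reacted = 0.741 × 202 → ξ = 149.7 kmol/h.
Outlet (n = n₀ + ν ξ):
  CH₄: 202 − 1(149.7) = 52.32
  O₂: 513.1 − 2(149.7) = 213.7
  CO₂: 0 + 1(149.7) = 149.7
  H₂O: 0 + 2(149.7) = 299.4

214 kmol/h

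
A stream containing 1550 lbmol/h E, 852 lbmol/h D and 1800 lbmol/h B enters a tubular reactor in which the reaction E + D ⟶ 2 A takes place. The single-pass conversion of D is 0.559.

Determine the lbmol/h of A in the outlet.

D reacted = 0.559 × 852 = 476.3 lbmol/h; ν_D = −1, so ξ = 476.3/1 = 476.3 lbmol/h.
Outlet amounts (n = n₀ + ν ξ):
  E: 1550 − 1(476.3) = 1074
  D: 852 − 1(476.3) = 375.7
  A: 0 + 2(476.3) = 952.5
  B: 1800 (inert)

953 lbmol/h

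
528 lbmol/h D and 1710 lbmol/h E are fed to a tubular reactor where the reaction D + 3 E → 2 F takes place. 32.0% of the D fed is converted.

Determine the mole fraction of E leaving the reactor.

D reacted = 0.32 × 528 = 169 lbmol/h; ν_D = −1, so ξ = 169/1 = 169 lbmol/h.
Outlet amounts (n = n₀ + ν ξ):
  D: 528 − 1(169) = 359
  E: 1710 − 3(169) = 1203
  F: 0 + 2(169) = 337.9
Total out = 1900 lbmol/h; y_E = 1203 / 1900 = 0.6332.

0.633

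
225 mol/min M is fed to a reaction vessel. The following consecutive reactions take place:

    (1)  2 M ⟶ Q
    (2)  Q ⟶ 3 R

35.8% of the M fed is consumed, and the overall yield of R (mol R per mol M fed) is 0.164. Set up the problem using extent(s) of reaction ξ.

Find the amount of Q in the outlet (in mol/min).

28 mol/min

Conversion of M: M consumed = 2ξ₁ = 0.358 × 225 → ξ₁ = 40.27 mol/min.
Yield of R: 3ξ₂ / 225 = 0.164 → ξ₂ = 12.3 mol/min.
Outlet amounts (n = n₀ + Σ ν·ξ):
  M: 225 − 2(40.27) = 144.4
  Q: 0 + 1(40.27) − 1(12.3) = 27.98
  R: 0 + 3(12.3) = 36.9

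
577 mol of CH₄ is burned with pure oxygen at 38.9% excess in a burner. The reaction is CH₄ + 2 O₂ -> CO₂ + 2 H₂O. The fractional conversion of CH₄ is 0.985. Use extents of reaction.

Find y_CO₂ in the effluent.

Stoichiometric O₂ = 2 × 577 = 1154 mol; O₂ fed = 1154 × 1.389 = 1603 mol.
Fuel reacted = 0.985 × 577 → ξ = 568.3 mol.
Outlet (n = n₀ + ν ξ):
  CH₄: 577 − 1(568.3) = 8.655
  O₂: 1603 − 2(568.3) = 466.2
  CO₂: 0 + 1(568.3) = 568.3
  H₂O: 0 + 2(568.3) = 1137
Total out = 2180 mol; y_CO₂ = 568.3 / 2180 = 0.2607.

0.261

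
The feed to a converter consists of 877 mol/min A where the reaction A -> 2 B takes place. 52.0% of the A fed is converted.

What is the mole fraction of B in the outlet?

0.684

A reacted = 0.52 × 877 = 456 mol/min; ν_A = −1, so ξ = 456/1 = 456 mol/min.
Outlet amounts (n = n₀ + ν ξ):
  A: 877 − 1(456) = 421
  B: 0 + 2(456) = 912.1
Total out = 1333 mol/min; y_B = 912.1 / 1333 = 0.6842.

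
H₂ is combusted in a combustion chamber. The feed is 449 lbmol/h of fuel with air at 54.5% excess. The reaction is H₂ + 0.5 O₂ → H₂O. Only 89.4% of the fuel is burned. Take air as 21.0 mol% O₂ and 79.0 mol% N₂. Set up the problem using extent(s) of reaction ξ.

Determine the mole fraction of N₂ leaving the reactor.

0.687

Stoichiometric O₂ = 0.5 × 449 = 224.5 lbmol/h; O₂ fed = 224.5 × 1.545 = 346.9 lbmol/h.
N₂ fed = 346.9 × 79/21 = 1305 lbmol/h.
Fuel reacted = 0.894 × 449 → ξ = 401.4 lbmol/h.
Outlet (n = n₀ + ν ξ):
  H₂: 449 − 1(401.4) = 47.59
  O₂: 346.9 − 0.5(401.4) = 146.1
  N₂: 1305 (inert)
  H₂O: 0 + 1(401.4) = 401.4
Total out = 1900 lbmol/h; y_N₂ = 1305 / 1900 = 0.6868.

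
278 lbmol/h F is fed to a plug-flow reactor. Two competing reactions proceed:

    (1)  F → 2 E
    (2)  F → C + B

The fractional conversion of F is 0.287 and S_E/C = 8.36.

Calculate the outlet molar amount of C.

15.4 lbmol/h

Conversion of F: F consumed = 0.287 × 278 = 79.79 lbmol/h = 1ξ₁ + 1ξ₂.
Selectivity: 2ξ₁ / (1ξ₂) = 8.36 → ξ₁ = 4.18 ξ₂.
Substitute: (1·4.18 + 1) ξ₂ = 79.79 → ξ₂ = 15.4 lbmol/h, ξ₁ = 64.38 lbmol/h.
Outlet amounts (n = n₀ + Σ ν·ξ):
  F: 278 − 1(64.38) − 1(15.4) = 198.2
  E: 0 + 2(64.38) = 128.8
  C: 0 + 1(15.4) = 15.4
  B: 0 + 1(15.4) = 15.4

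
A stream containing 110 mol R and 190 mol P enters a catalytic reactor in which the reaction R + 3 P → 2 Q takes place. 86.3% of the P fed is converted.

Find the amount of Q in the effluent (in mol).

109 mol

P reacted = 0.863 × 190 = 164 mol; ν_P = −3, so ξ = 164/3 = 54.66 mol.
Outlet amounts (n = n₀ + ν ξ):
  R: 110 − 1(54.66) = 55.34
  P: 190 − 3(54.66) = 26.03
  Q: 0 + 2(54.66) = 109.3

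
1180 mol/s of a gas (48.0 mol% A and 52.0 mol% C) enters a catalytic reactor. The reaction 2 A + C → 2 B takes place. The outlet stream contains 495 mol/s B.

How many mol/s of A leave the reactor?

For B: n = n₀ + 2ξ → 495 = 0 + 2ξ, giving ξ = 247.5 mol/s.
Outlet amounts (n = n₀ + ν ξ):
  A: 566.4 − 2(247.5) = 71.4
  C: 613.6 − 1(247.5) = 366.1
  B: 0 + 2(247.5) = 495

71.4 mol/s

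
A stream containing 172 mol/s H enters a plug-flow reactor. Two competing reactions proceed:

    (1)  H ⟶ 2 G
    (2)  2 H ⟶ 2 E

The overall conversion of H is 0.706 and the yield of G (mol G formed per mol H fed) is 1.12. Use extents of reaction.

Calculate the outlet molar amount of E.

25.1 mol/s

Yield of G: 2ξ₁ / 172 = 1.12 → ξ₁ = 96.32 mol/s.
Conversion of H: 1ξ₁ + 2ξ₂ = 0.706 × 172 = 121.4 → ξ₂ = 12.56 mol/s.
Outlet amounts (n = n₀ + Σ ν·ξ):
  H: 172 − 1(96.32) − 2(12.56) = 50.57
  G: 0 + 2(96.32) = 192.6
  E: 0 + 2(12.56) = 25.11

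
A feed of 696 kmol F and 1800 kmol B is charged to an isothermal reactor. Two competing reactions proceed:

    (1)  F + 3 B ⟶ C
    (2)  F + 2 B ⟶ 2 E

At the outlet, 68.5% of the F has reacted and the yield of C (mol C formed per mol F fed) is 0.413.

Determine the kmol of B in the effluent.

Yield of C: 1ξ₁ / 696 = 0.413 → ξ₁ = 287.4 kmol.
Conversion of F: 1ξ₁ + 1ξ₂ = 0.685 × 696 = 476.8 → ξ₂ = 189.3 kmol.
Outlet amounts (n = n₀ + Σ ν·ξ):
  F: 696 − 1(287.4) − 1(189.3) = 219.2
  B: 1800 − 3(287.4) − 2(189.3) = 559
  C: 0 + 1(287.4) = 287.4
  E: 0 + 2(189.3) = 378.6

559 kmol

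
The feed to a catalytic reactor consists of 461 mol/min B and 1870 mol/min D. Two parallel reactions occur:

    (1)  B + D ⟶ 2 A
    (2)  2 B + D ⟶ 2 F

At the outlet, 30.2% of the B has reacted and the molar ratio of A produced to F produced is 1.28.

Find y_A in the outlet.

0.0475

Conversion of B: B consumed = 0.302 × 461 = 139.2 mol/min = 1ξ₁ + 2ξ₂.
Selectivity: 2ξ₁ / (2ξ₂) = 1.28 → ξ₁ = 1.28 ξ₂.
Substitute: (1·1.28 + 2) ξ₂ = 139.2 → ξ₂ = 42.45 mol/min, ξ₁ = 54.33 mol/min.
Outlet amounts (n = n₀ + Σ ν·ξ):
  B: 461 − 1(54.33) − 2(42.45) = 321.8
  D: 1870 − 1(54.33) − 1(42.45) = 1773
  A: 0 + 2(54.33) = 108.7
  F: 0 + 2(42.45) = 84.89
Total out = 2289 mol/min; y_A = 108.7 / 2289 = 0.04748.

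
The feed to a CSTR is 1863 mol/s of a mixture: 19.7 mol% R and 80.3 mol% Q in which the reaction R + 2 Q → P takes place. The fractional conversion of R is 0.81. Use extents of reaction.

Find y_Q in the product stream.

0.711

R reacted = 0.81 × 367 = 297.3 mol/s; ν_R = −1, so ξ = 297.3/1 = 297.3 mol/s.
Outlet amounts (n = n₀ + ν ξ):
  R: 367 − 1(297.3) = 69.73
  Q: 1496 − 2(297.3) = 901.4
  P: 0 + 1(297.3) = 297.3
Total out = 1268 mol/s; y_Q = 901.4 / 1268 = 0.7107.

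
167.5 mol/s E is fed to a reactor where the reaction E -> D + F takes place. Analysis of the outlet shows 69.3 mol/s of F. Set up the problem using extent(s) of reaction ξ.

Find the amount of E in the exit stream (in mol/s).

For F: n = n₀ + 1ξ → 69.3 = 0 + 1ξ, giving ξ = 69.3 mol/s.
Outlet amounts (n = n₀ + ν ξ):
  E: 167.5 − 1(69.3) = 98.2
  D: 0 + 1(69.3) = 69.3
  F: 0 + 1(69.3) = 69.3

98.2 mol/s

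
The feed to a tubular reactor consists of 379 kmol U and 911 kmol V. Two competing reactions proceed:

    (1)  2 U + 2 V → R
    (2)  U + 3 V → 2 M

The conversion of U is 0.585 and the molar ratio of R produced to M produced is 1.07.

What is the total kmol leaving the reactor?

Conversion of U: U consumed = 0.585 × 379 = 221.7 kmol = 2ξ₁ + 1ξ₂.
Selectivity: 1ξ₁ / (2ξ₂) = 1.07 → ξ₁ = 2.14 ξ₂.
Substitute: (2·2.14 + 1) ξ₂ = 221.7 → ξ₂ = 41.99 kmol, ξ₁ = 89.86 kmol.
Outlet amounts (n = n₀ + Σ ν·ξ):
  U: 379 − 2(89.86) − 1(41.99) = 157.3
  V: 911 − 2(89.86) − 3(41.99) = 605.3
  R: 0 + 1(89.86) = 89.86
  M: 0 + 2(41.99) = 83.98
Total out = 157.3 + 605.3 + 89.86 + 83.98 = 936.4 kmol.

936 kmol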